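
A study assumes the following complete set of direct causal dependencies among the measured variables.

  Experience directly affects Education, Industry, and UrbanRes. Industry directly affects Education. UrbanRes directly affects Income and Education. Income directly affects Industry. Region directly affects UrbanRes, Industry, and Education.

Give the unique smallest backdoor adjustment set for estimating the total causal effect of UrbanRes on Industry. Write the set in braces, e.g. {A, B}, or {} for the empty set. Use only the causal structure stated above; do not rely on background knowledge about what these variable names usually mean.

Variables eligible for adjustment (non-descendants of UrbanRes, excluding UrbanRes and Industry): {Experience, Region}.
Backdoor paths from UrbanRes to Industry:
  P1: UrbanRes <- Region -> Industry
  P2: UrbanRes <- Region -> Education <- Experience -> Industry
  P3: UrbanRes <- Region -> Education <- Industry
  P4: UrbanRes <- Experience -> Industry
  P5: UrbanRes <- Experience -> Education <- Region -> Industry
  P6: UrbanRes <- Experience -> Education <- Industry
The empty set is not sufficient: P1 (UrbanRes <- Region -> Industry) has no collider blocking it and no conditioned non-collider, so it is open.
Try {Experience, Region}:
  P1: blocked at fork node Region ∈ conditioning set.
  P2: blocked at fork node Region ∈ conditioning set.
  P3: blocked at fork node Region ∈ conditioning set.
  P4: blocked at fork node Experience ∈ conditioning set.
  P5: blocked at fork node Experience ∈ conditioning set.
  P6: blocked at fork node Experience ∈ conditioning set.
{Experience, Region} contains no descendant of UrbanRes and blocks every backdoor path.
Every element of {Experience, Region} is needed (dropping Experience leaves P4 open; dropping Region leaves P1 open), so no proper subset is valid.
Among all size-2 subsets of the eligible variables, only {Experience, Region} blocks every backdoor path, so it is the unique smallest valid adjustment set.

{Experience, Region}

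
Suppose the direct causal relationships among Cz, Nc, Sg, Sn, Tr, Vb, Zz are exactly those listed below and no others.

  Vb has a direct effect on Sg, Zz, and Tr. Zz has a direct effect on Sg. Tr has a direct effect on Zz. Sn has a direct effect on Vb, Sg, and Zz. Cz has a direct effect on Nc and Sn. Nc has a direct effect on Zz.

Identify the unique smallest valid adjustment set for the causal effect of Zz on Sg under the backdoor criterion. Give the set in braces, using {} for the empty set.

{Sn, Vb}

Variables eligible for adjustment (non-descendants of Zz, excluding Zz and Sg): {Cz, Nc, Sn, Tr, Vb}.
Backdoor paths from Zz to Sg:
  P1: Zz <- Nc <- Cz -> Sn -> Vb -> Sg
  P2: Zz <- Nc <- Cz -> Sn -> Sg
  P3: Zz <- Sn -> Vb -> Sg
  P4: Zz <- Sn -> Sg
  P5: Zz <- Vb <- Sn -> Sg
  P6: Zz <- Vb -> Sg
  P7: Zz <- Tr <- Vb <- Sn -> Sg
  P8: Zz <- Tr <- Vb -> Sg
The empty set is not sufficient: P1 (Zz <- Nc <- Cz -> Sn -> Vb -> Sg) has no collider blocking it and no conditioned non-collider, so it is open.
Try {Sn, Vb}:
  P1: blocked at chain node Sn ∈ conditioning set.
  P2: blocked at chain node Sn ∈ conditioning set.
  P3: blocked at fork node Sn ∈ conditioning set.
  P4: blocked at fork node Sn ∈ conditioning set.
  P5: blocked at chain node Vb ∈ conditioning set.
  P6: blocked at fork node Vb ∈ conditioning set.
  P7: blocked at chain node Vb ∈ conditioning set.
  P8: blocked at fork node Vb ∈ conditioning set.
{Sn, Vb} contains no descendant of Zz and blocks every backdoor path.
Every element of {Sn, Vb} is needed (dropping Sn leaves P2 open; dropping Vb leaves P6 open), so no proper subset is valid.
Among all size-2 subsets of the eligible variables, only {Sn, Vb} blocks every backdoor path, so it is the unique smallest valid adjustment set.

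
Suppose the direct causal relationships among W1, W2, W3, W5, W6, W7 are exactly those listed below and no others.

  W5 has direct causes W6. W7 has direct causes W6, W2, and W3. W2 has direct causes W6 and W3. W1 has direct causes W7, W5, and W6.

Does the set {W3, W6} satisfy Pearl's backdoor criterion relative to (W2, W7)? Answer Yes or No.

Yes

Backdoor paths from W2 to W7 (paths whose first edge points into W2):
  P1: W2 <- W6 -> W7
  P2: W2 <- W6 -> W5 -> W1 <- W7
  P3: W2 <- W6 -> W1 <- W7
  P4: W2 <- W3 -> W7
Condition 1 (no descendant of W2 in the set): holds — descendants of W2 are {W1, W7}; none are in {W3, W6}.
Condition 2 (every backdoor path blocked by {W3, W6}):
  P1: blocked at fork node W6 ∈ conditioning set.
  P2: blocked at fork node W6 ∈ conditioning set.
  P3: blocked at fork node W6 ∈ conditioning set.
  P4: blocked at fork node W3 ∈ conditioning set.
{W3, W6} satisfies the backdoor criterion.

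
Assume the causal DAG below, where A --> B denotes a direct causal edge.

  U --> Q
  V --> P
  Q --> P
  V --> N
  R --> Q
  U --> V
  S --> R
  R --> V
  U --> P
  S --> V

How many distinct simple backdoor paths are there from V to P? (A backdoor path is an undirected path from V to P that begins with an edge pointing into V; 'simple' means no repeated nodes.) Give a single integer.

6

A backdoor path from V to P is any simple undirected path whose first edge points into V (i.e. leaves V via a parent).
Parents of V: {R, S, U}.
Enumerating:
  P1: V <- S -> R -> Q <- U -> P
  P2: V <- S -> R -> Q -> P
  P3: V <- R -> Q <- U -> P
  P4: V <- R -> Q -> P
  P5: V <- U -> Q -> P
  P6: V <- U -> P
That exhausts the simple backdoor paths. Count: 6.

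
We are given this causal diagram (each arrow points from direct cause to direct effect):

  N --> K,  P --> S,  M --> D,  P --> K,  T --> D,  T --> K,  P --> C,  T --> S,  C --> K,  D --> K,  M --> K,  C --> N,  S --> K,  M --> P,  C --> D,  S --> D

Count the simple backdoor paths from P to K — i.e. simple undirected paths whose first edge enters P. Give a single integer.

8

A backdoor path from P to K is any simple undirected path whose first edge points into P (i.e. leaves P via a parent).
Parents of P: {M}.
Enumerating:
  P1: P <- M -> D <- C -> N -> K
  P2: P <- M -> D <- C -> K
  P3: P <- M -> D <- T -> S -> K
  P4: P <- M -> D <- T -> K
  P5: P <- M -> D <- S <- T -> K
  P6: P <- M -> D <- S -> K
  P7: P <- M -> D -> K
  P8: P <- M -> K
That exhausts the simple backdoor paths. Count: 8.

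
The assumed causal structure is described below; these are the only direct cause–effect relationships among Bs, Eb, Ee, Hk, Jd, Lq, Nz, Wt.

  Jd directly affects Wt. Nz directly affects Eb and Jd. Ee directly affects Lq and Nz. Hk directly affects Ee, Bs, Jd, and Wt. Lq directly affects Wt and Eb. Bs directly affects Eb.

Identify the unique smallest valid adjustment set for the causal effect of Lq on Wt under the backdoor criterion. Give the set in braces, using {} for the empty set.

Variables eligible for adjustment (non-descendants of Lq, excluding Lq and Wt): {Bs, Ee, Hk, Jd, Nz}.
Backdoor paths from Lq to Wt:
  P1: Lq <- Ee <- Hk -> Jd -> Wt
  P2: Lq <- Ee <- Hk -> Bs -> Eb <- Nz -> Jd -> Wt
  P3: Lq <- Ee <- Hk -> Wt
  P4: Lq <- Ee -> Nz -> Jd <- Hk -> Wt
  P5: Lq <- Ee -> Nz -> Jd -> Wt
  P6: Lq <- Ee -> Nz -> Eb <- Bs <- Hk -> Jd -> Wt
  P7: Lq <- Ee -> Nz -> Eb <- Bs <- Hk -> Wt
The empty set is not sufficient: P1 (Lq <- Ee <- Hk -> Jd -> Wt) has no collider blocking it and no conditioned non-collider, so it is open.
Try {Ee}:
  P1: blocked at chain node Ee ∈ conditioning set.
  P2: blocked at chain node Ee ∈ conditioning set.
  P3: blocked at chain node Ee ∈ conditioning set.
  P4: blocked at fork node Ee ∈ conditioning set.
  P5: blocked at fork node Ee ∈ conditioning set.
  P6: blocked at fork node Ee ∈ conditioning set.
  P7: blocked at fork node Ee ∈ conditioning set.
{Ee} contains no descendant of Lq and blocks every backdoor path.
No other singleton works — e.g. {Hk} leaves P5 open — so {Ee} is the unique smallest valid adjustment set.

{Ee}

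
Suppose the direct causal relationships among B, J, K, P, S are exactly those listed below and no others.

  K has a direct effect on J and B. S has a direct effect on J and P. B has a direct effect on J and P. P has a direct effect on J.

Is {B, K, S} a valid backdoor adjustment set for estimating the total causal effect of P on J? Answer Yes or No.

Backdoor paths from P to J (paths whose first edge points into P):
  P1: P <- B <- K -> J
  P2: P <- B -> J
  P3: P <- S -> J
Condition 1 (no descendant of P in the set): holds — descendants of P are {J}; none are in {B, K, S}.
Condition 2 (every backdoor path blocked by {B, K, S}):
  P1: blocked at chain node B ∈ conditioning set.
  P2: blocked at fork node B ∈ conditioning set.
  P3: blocked at fork node S ∈ conditioning set.
{B, K, S} satisfies the backdoor criterion.

Yes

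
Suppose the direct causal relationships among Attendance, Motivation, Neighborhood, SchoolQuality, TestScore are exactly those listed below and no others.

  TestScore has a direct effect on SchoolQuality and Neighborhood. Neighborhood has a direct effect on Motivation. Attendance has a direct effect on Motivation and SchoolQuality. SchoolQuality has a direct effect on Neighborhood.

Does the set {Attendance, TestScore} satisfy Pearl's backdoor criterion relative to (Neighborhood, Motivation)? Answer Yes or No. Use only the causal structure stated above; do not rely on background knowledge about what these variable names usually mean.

Backdoor paths from Neighborhood to Motivation (paths whose first edge points into Neighborhood):
  P1: Neighborhood <- TestScore -> SchoolQuality <- Attendance -> Motivation
  P2: Neighborhood <- SchoolQuality <- Attendance -> Motivation
Condition 1 (no descendant of Neighborhood in the set): holds — descendants of Neighborhood are {Motivation}; none are in {Attendance, TestScore}.
Condition 2 (every backdoor path blocked by {Attendance, TestScore}):
  P1: blocked at fork node TestScore ∈ conditioning set.
  P2: blocked at fork node Attendance ∈ conditioning set.
{Attendance, TestScore} satisfies the backdoor criterion.

Yes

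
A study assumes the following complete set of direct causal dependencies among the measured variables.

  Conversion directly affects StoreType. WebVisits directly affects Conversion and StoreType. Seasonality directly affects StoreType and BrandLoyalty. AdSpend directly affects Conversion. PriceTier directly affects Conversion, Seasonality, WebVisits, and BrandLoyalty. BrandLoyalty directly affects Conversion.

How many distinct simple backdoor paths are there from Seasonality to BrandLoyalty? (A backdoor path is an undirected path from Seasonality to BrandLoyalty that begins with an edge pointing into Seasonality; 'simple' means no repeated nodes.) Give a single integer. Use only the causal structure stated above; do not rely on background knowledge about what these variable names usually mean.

4

A backdoor path from Seasonality to BrandLoyalty is any simple undirected path whose first edge points into Seasonality (i.e. leaves Seasonality via a parent).
Parents of Seasonality: {PriceTier}.
Enumerating:
  P1: Seasonality <- PriceTier -> WebVisits -> Conversion <- BrandLoyalty
  P2: Seasonality <- PriceTier -> WebVisits -> StoreType <- Conversion <- BrandLoyalty
  P3: Seasonality <- PriceTier -> BrandLoyalty
  P4: Seasonality <- PriceTier -> Conversion <- BrandLoyalty
That exhausts the simple backdoor paths. Count: 4.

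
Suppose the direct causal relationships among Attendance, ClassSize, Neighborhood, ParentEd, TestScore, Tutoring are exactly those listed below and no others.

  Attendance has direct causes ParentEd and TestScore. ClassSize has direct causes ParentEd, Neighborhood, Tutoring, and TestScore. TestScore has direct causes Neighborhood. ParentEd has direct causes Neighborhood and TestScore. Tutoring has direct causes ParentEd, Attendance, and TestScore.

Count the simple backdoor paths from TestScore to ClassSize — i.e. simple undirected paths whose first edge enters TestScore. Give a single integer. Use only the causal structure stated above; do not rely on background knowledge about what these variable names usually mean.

4

A backdoor path from TestScore to ClassSize is any simple undirected path whose first edge points into TestScore (i.e. leaves TestScore via a parent).
Parents of TestScore: {Neighborhood}.
Enumerating:
  P1: TestScore <- Neighborhood -> ParentEd -> Attendance -> Tutoring -> ClassSize
  P2: TestScore <- Neighborhood -> ParentEd -> Tutoring -> ClassSize
  P3: TestScore <- Neighborhood -> ParentEd -> ClassSize
  P4: TestScore <- Neighborhood -> ClassSize
That exhausts the simple backdoor paths. Count: 4.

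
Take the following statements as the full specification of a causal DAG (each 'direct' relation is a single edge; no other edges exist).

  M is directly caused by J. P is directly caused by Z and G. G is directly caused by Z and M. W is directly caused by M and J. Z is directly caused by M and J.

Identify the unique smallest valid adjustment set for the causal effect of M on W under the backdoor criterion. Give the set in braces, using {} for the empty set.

{J}

Variables eligible for adjustment (non-descendants of M, excluding M and W): {J}.
Backdoor paths from M to W:
  P1: M <- J -> W
The empty set is not sufficient: P1 (M <- J -> W) has no collider blocking it and no conditioned non-collider, so it is open.
Try {J}:
  P1: blocked at fork node J ∈ conditioning set.
{J} contains no descendant of M and blocks every backdoor path.
{J} is the unique smallest valid adjustment set.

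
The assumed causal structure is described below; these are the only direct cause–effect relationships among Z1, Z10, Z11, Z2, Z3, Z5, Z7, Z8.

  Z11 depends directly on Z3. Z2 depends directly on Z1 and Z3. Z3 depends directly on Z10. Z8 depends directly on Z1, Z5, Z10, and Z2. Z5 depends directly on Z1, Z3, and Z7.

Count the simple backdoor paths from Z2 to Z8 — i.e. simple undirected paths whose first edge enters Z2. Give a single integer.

6

A backdoor path from Z2 to Z8 is any simple undirected path whose first edge points into Z2 (i.e. leaves Z2 via a parent).
Parents of Z2: {Z1, Z3}.
Enumerating:
  P1: Z2 <- Z1 -> Z5 <- Z3 <- Z10 -> Z8
  P2: Z2 <- Z1 -> Z5 -> Z8
  P3: Z2 <- Z1 -> Z8
  P4: Z2 <- Z3 <- Z10 -> Z8
  P5: Z2 <- Z3 -> Z5 <- Z1 -> Z8
  P6: Z2 <- Z3 -> Z5 -> Z8
That exhausts the simple backdoor paths. Count: 6.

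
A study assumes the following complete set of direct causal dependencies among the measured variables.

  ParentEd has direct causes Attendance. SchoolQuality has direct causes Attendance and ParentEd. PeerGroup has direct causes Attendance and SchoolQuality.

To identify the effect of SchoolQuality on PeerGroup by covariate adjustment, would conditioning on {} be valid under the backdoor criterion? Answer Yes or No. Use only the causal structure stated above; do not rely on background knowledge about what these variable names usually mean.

Backdoor paths from SchoolQuality to PeerGroup (paths whose first edge points into SchoolQuality):
  P1: SchoolQuality <- Attendance -> PeerGroup
  P2: SchoolQuality <- ParentEd <- Attendance -> PeerGroup
Condition 1 (no descendant of SchoolQuality in the set): holds — descendants of SchoolQuality are {PeerGroup}; none are in {}.
Condition 2 (every backdoor path blocked by {}):
  P1: open — no interior node is in the conditioning set.
  P2: open — no interior node is in the conditioning set.
{} does not satisfy the backdoor criterion.

No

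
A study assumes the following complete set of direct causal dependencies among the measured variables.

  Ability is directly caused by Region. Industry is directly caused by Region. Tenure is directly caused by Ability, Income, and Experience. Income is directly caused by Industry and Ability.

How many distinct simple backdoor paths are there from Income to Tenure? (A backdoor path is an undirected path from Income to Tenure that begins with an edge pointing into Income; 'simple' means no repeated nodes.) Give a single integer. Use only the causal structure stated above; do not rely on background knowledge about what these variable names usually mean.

2

A backdoor path from Income to Tenure is any simple undirected path whose first edge points into Income (i.e. leaves Income via a parent).
Parents of Income: {Ability, Industry}.
Enumerating:
  P1: Income <- Industry <- Region -> Ability -> Tenure
  P2: Income <- Ability -> Tenure
That exhausts the simple backdoor paths. Count: 2.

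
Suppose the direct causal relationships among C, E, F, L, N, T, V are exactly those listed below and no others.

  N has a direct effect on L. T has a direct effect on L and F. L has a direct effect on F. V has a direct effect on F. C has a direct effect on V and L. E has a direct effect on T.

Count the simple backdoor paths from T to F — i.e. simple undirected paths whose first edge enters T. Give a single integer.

A backdoor path from T to F is any simple undirected path whose first edge points into T (i.e. leaves T via a parent).
Parents of T: {E}.
No simple path from any parent of T reaches F without revisiting T, so there are no backdoor paths.

0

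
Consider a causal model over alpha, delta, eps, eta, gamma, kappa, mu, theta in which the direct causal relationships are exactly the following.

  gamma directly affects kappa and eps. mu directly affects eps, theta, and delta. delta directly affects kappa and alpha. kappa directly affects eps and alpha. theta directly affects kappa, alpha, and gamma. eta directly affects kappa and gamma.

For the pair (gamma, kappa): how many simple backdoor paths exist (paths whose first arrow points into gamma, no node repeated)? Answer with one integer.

8

A backdoor path from gamma to kappa is any simple undirected path whose first edge points into gamma (i.e. leaves gamma via a parent).
Parents of gamma: {eta, theta}.
Enumerating:
  P1: gamma <- theta <- mu -> delta -> kappa
  P2: gamma <- theta <- mu -> delta -> alpha <- kappa
  P3: gamma <- theta <- mu -> eps <- kappa
  P4: gamma <- theta -> kappa
  P5: gamma <- theta -> alpha <- delta <- mu -> eps <- kappa
  P6: gamma <- theta -> alpha <- delta -> kappa
  P7: gamma <- theta -> alpha <- kappa
  P8: gamma <- eta -> kappa
That exhausts the simple backdoor paths. Count: 8.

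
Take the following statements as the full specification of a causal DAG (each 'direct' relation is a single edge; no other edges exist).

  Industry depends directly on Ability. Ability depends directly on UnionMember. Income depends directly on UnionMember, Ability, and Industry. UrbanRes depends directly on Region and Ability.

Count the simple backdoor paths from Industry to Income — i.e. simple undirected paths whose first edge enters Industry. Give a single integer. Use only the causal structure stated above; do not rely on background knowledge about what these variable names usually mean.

2

A backdoor path from Industry to Income is any simple undirected path whose first edge points into Industry (i.e. leaves Industry via a parent).
Parents of Industry: {Ability}.
Enumerating:
  P1: Industry <- Ability <- UnionMember -> Income
  P2: Industry <- Ability -> Income
That exhausts the simple backdoor paths. Count: 2.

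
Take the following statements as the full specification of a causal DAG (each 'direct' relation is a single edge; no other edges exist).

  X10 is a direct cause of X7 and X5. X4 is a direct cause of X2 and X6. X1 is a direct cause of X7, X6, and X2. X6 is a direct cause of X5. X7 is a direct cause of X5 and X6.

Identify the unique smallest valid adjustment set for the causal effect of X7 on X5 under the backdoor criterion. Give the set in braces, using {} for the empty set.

Variables eligible for adjustment (non-descendants of X7, excluding X7 and X5): {X1, X10, X2, X4}.
Backdoor paths from X7 to X5:
  P1: X7 <- X1 -> X6 -> X5
  P2: X7 <- X1 -> X2 <- X4 -> X6 -> X5
  P3: X7 <- X10 -> X5
The empty set is not sufficient: P1 (X7 <- X1 -> X6 -> X5) has no collider blocking it and no conditioned non-collider, so it is open.
Try {X1, X10}:
  P1: blocked at fork node X1 ∈ conditioning set.
  P2: blocked at fork node X1 ∈ conditioning set.
  P3: blocked at fork node X10 ∈ conditioning set.
{X1, X10} contains no descendant of X7 and blocks every backdoor path.
Every element of {X1, X10} is needed (dropping X1 leaves P1 open; dropping X10 leaves P3 open), so no proper subset is valid.
Among all size-2 subsets of the eligible variables, only {X1, X10} blocks every backdoor path, so it is the unique smallest valid adjustment set.

{X1, X10}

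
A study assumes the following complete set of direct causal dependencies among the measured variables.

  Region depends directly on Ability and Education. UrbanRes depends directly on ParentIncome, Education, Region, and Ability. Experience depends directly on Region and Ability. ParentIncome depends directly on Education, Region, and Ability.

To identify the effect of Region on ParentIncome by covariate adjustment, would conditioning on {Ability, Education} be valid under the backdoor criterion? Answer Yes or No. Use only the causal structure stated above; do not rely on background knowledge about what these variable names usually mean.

Yes

Backdoor paths from Region to ParentIncome (paths whose first edge points into Region):
  P1: Region <- Ability -> ParentIncome
  P2: Region <- Ability -> UrbanRes <- Education -> ParentIncome
  P3: Region <- Ability -> UrbanRes <- ParentIncome
  P4: Region <- Education -> ParentIncome
  P5: Region <- Education -> UrbanRes <- Ability -> ParentIncome
  P6: Region <- Education -> UrbanRes <- ParentIncome
Condition 1 (no descendant of Region in the set): holds — descendants of Region are {Experience, ParentIncome, UrbanRes}; none are in {Ability, Education}.
Condition 2 (every backdoor path blocked by {Ability, Education}):
  P1: blocked at fork node Ability ∈ conditioning set.
  P2: blocked at fork node Ability ∈ conditioning set.
  P3: blocked at fork node Ability ∈ conditioning set.
  P4: blocked at fork node Education ∈ conditioning set.
  P5: blocked at fork node Education ∈ conditioning set.
  P6: blocked at fork node Education ∈ conditioning set.
{Ability, Education} satisfies the backdoor criterion.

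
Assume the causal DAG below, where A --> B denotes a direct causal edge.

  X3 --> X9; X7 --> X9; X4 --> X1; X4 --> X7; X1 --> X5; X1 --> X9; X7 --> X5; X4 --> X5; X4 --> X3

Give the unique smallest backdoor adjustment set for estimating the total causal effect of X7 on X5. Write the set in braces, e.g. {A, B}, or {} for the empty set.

{X4}

Variables eligible for adjustment (non-descendants of X7, excluding X7 and X5): {X1, X3, X4}.
Backdoor paths from X7 to X5:
  P1: X7 <- X4 -> X1 -> X5
  P2: X7 <- X4 -> X3 -> X9 <- X1 -> X5
  P3: X7 <- X4 -> X5
The empty set is not sufficient: P1 (X7 <- X4 -> X1 -> X5) has no collider blocking it and no conditioned non-collider, so it is open.
Try {X4}:
  P1: blocked at fork node X4 ∈ conditioning set.
  P2: blocked at fork node X4 ∈ conditioning set.
  P3: blocked at fork node X4 ∈ conditioning set.
{X4} contains no descendant of X7 and blocks every backdoor path.
No other singleton works — e.g. {X1} leaves P3 open — so {X4} is the unique smallest valid adjustment set.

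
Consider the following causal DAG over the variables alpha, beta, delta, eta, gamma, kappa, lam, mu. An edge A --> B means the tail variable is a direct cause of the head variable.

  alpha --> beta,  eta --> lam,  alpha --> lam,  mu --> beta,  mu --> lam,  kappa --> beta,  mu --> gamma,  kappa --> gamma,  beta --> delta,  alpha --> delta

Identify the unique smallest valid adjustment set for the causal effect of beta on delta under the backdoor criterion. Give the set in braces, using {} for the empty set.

Variables eligible for adjustment (non-descendants of beta, excluding beta and delta): {alpha, eta, gamma, kappa, lam, mu}.
Backdoor paths from beta to delta:
  P1: beta <- mu -> lam <- alpha -> delta
  P2: beta <- kappa -> gamma <- mu -> lam <- alpha -> delta
  P3: beta <- alpha -> delta
The empty set is not sufficient: P3 (beta <- alpha -> delta) has no collider blocking it and no conditioned non-collider, so it is open.
Try {alpha}:
  P1: blocked at collider lam (neither it nor any descendant is in the conditioning set).
  P2: blocked at collider gamma (neither it nor any descendant is in the conditioning set).
  P3: blocked at fork node alpha ∈ conditioning set.
{alpha} contains no descendant of beta and blocks every backdoor path.
No other singleton works — e.g. {mu} leaves P3 open — so {alpha} is the unique smallest valid adjustment set.

{alpha}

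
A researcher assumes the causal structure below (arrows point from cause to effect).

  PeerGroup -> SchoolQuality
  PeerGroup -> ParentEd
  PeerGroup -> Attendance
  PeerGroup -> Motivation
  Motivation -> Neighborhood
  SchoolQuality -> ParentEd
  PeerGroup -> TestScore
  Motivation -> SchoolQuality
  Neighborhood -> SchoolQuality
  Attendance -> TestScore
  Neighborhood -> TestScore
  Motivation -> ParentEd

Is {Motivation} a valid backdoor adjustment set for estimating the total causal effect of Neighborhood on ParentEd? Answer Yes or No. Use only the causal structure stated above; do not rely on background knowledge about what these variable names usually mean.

Backdoor paths from Neighborhood to ParentEd (paths whose first edge points into Neighborhood):
  P1: Neighborhood <- Motivation <- PeerGroup -> SchoolQuality -> ParentEd
  P2: Neighborhood <- Motivation <- PeerGroup -> ParentEd
  P3: Neighborhood <- Motivation -> SchoolQuality <- PeerGroup -> ParentEd
  P4: Neighborhood <- Motivation -> SchoolQuality -> ParentEd
  P5: Neighborhood <- Motivation -> ParentEd
Condition 1 (no descendant of Neighborhood in the set): holds — descendants of Neighborhood are {ParentEd, SchoolQuality, TestScore}; none are in {Motivation}.
Condition 2 (every backdoor path blocked by {Motivation}):
  P1: blocked at chain node Motivation ∈ conditioning set.
  P2: blocked at chain node Motivation ∈ conditioning set.
  P3: blocked at fork node Motivation ∈ conditioning set.
  P4: blocked at fork node Motivation ∈ conditioning set.
  P5: blocked at fork node Motivation ∈ conditioning set.
{Motivation} satisfies the backdoor criterion.

Yes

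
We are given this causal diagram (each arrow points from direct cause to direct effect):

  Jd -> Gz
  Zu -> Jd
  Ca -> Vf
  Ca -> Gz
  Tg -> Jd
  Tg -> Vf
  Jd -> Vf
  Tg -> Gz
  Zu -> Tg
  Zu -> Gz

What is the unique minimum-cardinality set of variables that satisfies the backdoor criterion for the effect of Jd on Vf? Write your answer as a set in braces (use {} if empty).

{Tg}

Variables eligible for adjustment (non-descendants of Jd, excluding Jd and Vf): {Ca, Tg, Zu}.
Backdoor paths from Jd to Vf:
  P1: Jd <- Zu -> Tg -> Gz <- Ca -> Vf
  P2: Jd <- Zu -> Tg -> Vf
  P3: Jd <- Zu -> Gz <- Ca -> Vf
  P4: Jd <- Zu -> Gz <- Tg -> Vf
  P5: Jd <- Tg <- Zu -> Gz <- Ca -> Vf
  P6: Jd <- Tg -> Gz <- Ca -> Vf
  P7: Jd <- Tg -> Vf
The empty set is not sufficient: P2 (Jd <- Zu -> Tg -> Vf) has no collider blocking it and no conditioned non-collider, so it is open.
Try {Tg}:
  P1: blocked at chain node Tg ∈ conditioning set.
  P2: blocked at chain node Tg ∈ conditioning set.
  P3: blocked at collider Gz (neither it nor any descendant is in the conditioning set).
  P4: blocked at collider Gz (neither it nor any descendant is in the conditioning set).
  P5: blocked at chain node Tg ∈ conditioning set.
  P6: blocked at fork node Tg ∈ conditioning set.
  P7: blocked at fork node Tg ∈ conditioning set.
{Tg} contains no descendant of Jd and blocks every backdoor path.
No other singleton works — e.g. {Ca} leaves P2 open — so {Tg} is the unique smallest valid adjustment set.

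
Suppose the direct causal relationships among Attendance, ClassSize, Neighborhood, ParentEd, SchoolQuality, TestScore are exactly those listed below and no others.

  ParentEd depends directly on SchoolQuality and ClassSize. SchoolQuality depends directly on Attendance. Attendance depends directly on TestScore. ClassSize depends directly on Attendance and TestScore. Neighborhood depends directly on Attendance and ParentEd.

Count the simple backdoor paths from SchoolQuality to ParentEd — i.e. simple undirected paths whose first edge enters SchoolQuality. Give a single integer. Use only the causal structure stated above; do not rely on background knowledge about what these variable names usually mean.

3

A backdoor path from SchoolQuality to ParentEd is any simple undirected path whose first edge points into SchoolQuality (i.e. leaves SchoolQuality via a parent).
Parents of SchoolQuality: {Attendance}.
Enumerating:
  P1: SchoolQuality <- Attendance <- TestScore -> ClassSize -> ParentEd
  P2: SchoolQuality <- Attendance -> ClassSize -> ParentEd
  P3: SchoolQuality <- Attendance -> Neighborhood <- ParentEd
That exhausts the simple backdoor paths. Count: 3.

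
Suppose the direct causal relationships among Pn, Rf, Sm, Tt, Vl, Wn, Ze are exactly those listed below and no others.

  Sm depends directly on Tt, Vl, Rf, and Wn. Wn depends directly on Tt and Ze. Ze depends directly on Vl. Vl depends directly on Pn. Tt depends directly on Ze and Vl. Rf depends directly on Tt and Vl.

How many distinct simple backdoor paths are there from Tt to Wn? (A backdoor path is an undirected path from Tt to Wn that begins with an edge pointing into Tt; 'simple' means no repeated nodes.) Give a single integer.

6

A backdoor path from Tt to Wn is any simple undirected path whose first edge points into Tt (i.e. leaves Tt via a parent).
Parents of Tt: {Vl, Ze}.
Enumerating:
  P1: Tt <- Vl -> Ze -> Wn
  P2: Tt <- Vl -> Rf -> Sm <- Wn
  P3: Tt <- Vl -> Sm <- Wn
  P4: Tt <- Ze <- Vl -> Rf -> Sm <- Wn
  P5: Tt <- Ze <- Vl -> Sm <- Wn
  P6: Tt <- Ze -> Wn
That exhausts the simple backdoor paths. Count: 6.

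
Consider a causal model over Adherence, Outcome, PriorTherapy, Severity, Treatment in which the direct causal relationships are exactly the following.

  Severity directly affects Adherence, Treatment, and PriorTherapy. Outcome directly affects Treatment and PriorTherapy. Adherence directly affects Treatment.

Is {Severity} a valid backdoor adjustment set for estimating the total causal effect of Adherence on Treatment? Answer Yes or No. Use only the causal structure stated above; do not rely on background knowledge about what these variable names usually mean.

Backdoor paths from Adherence to Treatment (paths whose first edge points into Adherence):
  P1: Adherence <- Severity -> PriorTherapy <- Outcome -> Treatment
  P2: Adherence <- Severity -> Treatment
Condition 1 (no descendant of Adherence in the set): holds — descendants of Adherence are {Treatment}; none are in {Severity}.
Condition 2 (every backdoor path blocked by {Severity}):
  P1: blocked at fork node Severity ∈ conditioning set.
  P2: blocked at fork node Severity ∈ conditioning set.
{Severity} satisfies the backdoor criterion.

Yes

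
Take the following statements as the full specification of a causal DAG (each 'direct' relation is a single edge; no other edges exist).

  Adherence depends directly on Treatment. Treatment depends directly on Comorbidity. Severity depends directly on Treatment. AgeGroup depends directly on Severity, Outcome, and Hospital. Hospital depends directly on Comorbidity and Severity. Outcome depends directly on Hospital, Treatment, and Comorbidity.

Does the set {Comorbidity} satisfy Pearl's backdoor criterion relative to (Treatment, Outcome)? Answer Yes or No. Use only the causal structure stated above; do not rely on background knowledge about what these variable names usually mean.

Backdoor paths from Treatment to Outcome (paths whose first edge points into Treatment):
  P1: Treatment <- Comorbidity -> Hospital <- Severity -> AgeGroup <- Outcome
  P2: Treatment <- Comorbidity -> Hospital -> Outcome
  P3: Treatment <- Comorbidity -> Hospital -> AgeGroup <- Outcome
  P4: Treatment <- Comorbidity -> Outcome
Condition 1 (no descendant of Treatment in the set): holds — descendants of Treatment are {Adherence, AgeGroup, Hospital, Outcome, Severity}; none are in {Comorbidity}.
Condition 2 (every backdoor path blocked by {Comorbidity}):
  P1: blocked at fork node Comorbidity ∈ conditioning set.
  P2: blocked at fork node Comorbidity ∈ conditioning set.
  P3: blocked at fork node Comorbidity ∈ conditioning set.
  P4: blocked at fork node Comorbidity ∈ conditioning set.
{Comorbidity} satisfies the backdoor criterion.

Yes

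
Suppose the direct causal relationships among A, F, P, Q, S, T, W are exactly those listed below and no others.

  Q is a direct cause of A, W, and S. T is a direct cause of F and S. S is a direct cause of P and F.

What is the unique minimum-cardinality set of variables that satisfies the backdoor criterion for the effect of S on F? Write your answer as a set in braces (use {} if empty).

{T}

Variables eligible for adjustment (non-descendants of S, excluding S and F): {A, Q, T, W}.
Backdoor paths from S to F:
  P1: S <- T -> F
The empty set is not sufficient: P1 (S <- T -> F) has no collider blocking it and no conditioned non-collider, so it is open.
Try {T}:
  P1: blocked at fork node T ∈ conditioning set.
{T} contains no descendant of S and blocks every backdoor path.
No other singleton works — e.g. {Q} leaves P1 open — so {T} is the unique smallest valid adjustment set.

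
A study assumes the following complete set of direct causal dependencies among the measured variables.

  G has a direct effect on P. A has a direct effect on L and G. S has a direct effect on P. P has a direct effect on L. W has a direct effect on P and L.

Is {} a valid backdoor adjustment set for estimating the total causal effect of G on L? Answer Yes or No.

No

Backdoor paths from G to L (paths whose first edge points into G):
  P1: G <- A -> L
Condition 1 (no descendant of G in the set): holds — descendants of G are {L, P}; none are in {}.
Condition 2 (every backdoor path blocked by {}):
  P1: open — no interior node is in the conditioning set.
{} does not satisfy the backdoor criterion.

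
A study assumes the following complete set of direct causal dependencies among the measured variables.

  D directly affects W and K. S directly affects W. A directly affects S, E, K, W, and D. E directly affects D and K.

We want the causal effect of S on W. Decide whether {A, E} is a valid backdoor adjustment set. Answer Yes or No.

Backdoor paths from S to W (paths whose first edge points into S):
  P1: S <- A -> E -> D -> W
  P2: S <- A -> E -> K <- D -> W
  P3: S <- A -> D -> W
  P4: S <- A -> W
  P5: S <- A -> K <- E -> D -> W
  P6: S <- A -> K <- D -> W
Condition 1 (no descendant of S in the set): holds — descendants of S are {W}; none are in {A, E}.
Condition 2 (every backdoor path blocked by {A, E}):
  P1: blocked at fork node A ∈ conditioning set.
  P2: blocked at fork node A ∈ conditioning set.
  P3: blocked at fork node A ∈ conditioning set.
  P4: blocked at fork node A ∈ conditioning set.
  P5: blocked at fork node A ∈ conditioning set.
  P6: blocked at fork node A ∈ conditioning set.
{A, E} satisfies the backdoor criterion.

Yes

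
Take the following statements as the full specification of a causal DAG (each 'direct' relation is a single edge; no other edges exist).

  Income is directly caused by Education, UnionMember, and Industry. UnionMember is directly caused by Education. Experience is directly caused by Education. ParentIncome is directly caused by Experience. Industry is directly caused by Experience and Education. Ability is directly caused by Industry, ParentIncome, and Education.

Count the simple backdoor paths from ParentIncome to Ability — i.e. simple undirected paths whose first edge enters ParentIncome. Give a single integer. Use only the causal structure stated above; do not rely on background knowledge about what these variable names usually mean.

8

A backdoor path from ParentIncome to Ability is any simple undirected path whose first edge points into ParentIncome (i.e. leaves ParentIncome via a parent).
Parents of ParentIncome: {Experience}.
Enumerating:
  P1: ParentIncome <- Experience <- Education -> UnionMember -> Income <- Industry -> Ability
  P2: ParentIncome <- Experience <- Education -> Industry -> Ability
  P3: ParentIncome <- Experience <- Education -> Ability
  P4: ParentIncome <- Experience <- Education -> Income <- Industry -> Ability
  P5: ParentIncome <- Experience -> Industry <- Education -> Ability
  P6: ParentIncome <- Experience -> Industry -> Ability
  P7: ParentIncome <- Experience -> Industry -> Income <- Education -> Ability
  P8: ParentIncome <- Experience -> Industry -> Income <- UnionMember <- Education -> Ability
That exhausts the simple backdoor paths. Count: 8.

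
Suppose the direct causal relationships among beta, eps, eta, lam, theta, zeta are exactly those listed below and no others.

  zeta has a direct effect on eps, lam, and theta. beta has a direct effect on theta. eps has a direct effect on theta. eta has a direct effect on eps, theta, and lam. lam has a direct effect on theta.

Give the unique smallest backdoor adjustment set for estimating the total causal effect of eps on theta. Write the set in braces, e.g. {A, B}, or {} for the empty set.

{eta, zeta}

Variables eligible for adjustment (non-descendants of eps, excluding eps and theta): {beta, eta, lam, zeta}.
Backdoor paths from eps to theta:
  P1: eps <- zeta -> lam <- eta -> theta
  P2: eps <- zeta -> lam -> theta
  P3: eps <- zeta -> theta
  P4: eps <- eta -> lam <- zeta -> theta
  P5: eps <- eta -> lam -> theta
  P6: eps <- eta -> theta
The empty set is not sufficient: P2 (eps <- zeta -> lam -> theta) has no collider blocking it and no conditioned non-collider, so it is open.
Try {eta, zeta}:
  P1: blocked at fork node zeta ∈ conditioning set.
  P2: blocked at fork node zeta ∈ conditioning set.
  P3: blocked at fork node zeta ∈ conditioning set.
  P4: blocked at fork node eta ∈ conditioning set.
  P5: blocked at fork node eta ∈ conditioning set.
  P6: blocked at fork node eta ∈ conditioning set.
{eta, zeta} contains no descendant of eps and blocks every backdoor path.
Every element of {eta, zeta} is needed (dropping eta leaves P5 open; dropping zeta leaves P2 open), so no proper subset is valid.
Among all size-2 subsets of the eligible variables, only {eta, zeta} blocks every backdoor path, so it is the unique smallest valid adjustment set.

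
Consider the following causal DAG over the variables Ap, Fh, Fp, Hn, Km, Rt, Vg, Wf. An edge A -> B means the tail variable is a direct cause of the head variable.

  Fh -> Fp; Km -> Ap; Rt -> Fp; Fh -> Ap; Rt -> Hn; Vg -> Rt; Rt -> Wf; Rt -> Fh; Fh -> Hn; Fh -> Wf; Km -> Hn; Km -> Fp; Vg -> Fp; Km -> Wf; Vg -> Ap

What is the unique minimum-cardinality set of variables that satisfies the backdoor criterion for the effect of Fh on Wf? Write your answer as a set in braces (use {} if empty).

Variables eligible for adjustment (non-descendants of Fh, excluding Fh and Wf): {Km, Rt, Vg}.
Backdoor paths from Fh to Wf:
  P1: Fh <- Rt <- Vg -> Ap <- Km -> Wf
  P2: Fh <- Rt <- Vg -> Fp <- Km -> Wf
  P3: Fh <- Rt -> Wf
  P4: Fh <- Rt -> Hn <- Km -> Wf
  P5: Fh <- Rt -> Fp <- Km -> Wf
  P6: Fh <- Rt -> Fp <- Vg -> Ap <- Km -> Wf
The empty set is not sufficient: P3 (Fh <- Rt -> Wf) has no collider blocking it and no conditioned non-collider, so it is open.
Try {Rt}:
  P1: blocked at chain node Rt ∈ conditioning set.
  P2: blocked at chain node Rt ∈ conditioning set.
  P3: blocked at fork node Rt ∈ conditioning set.
  P4: blocked at fork node Rt ∈ conditioning set.
  P5: blocked at fork node Rt ∈ conditioning set.
  P6: blocked at fork node Rt ∈ conditioning set.
{Rt} contains no descendant of Fh and blocks every backdoor path.
No other singleton works — e.g. {Km} leaves P3 open — so {Rt} is the unique smallest valid adjustment set.

{Rt}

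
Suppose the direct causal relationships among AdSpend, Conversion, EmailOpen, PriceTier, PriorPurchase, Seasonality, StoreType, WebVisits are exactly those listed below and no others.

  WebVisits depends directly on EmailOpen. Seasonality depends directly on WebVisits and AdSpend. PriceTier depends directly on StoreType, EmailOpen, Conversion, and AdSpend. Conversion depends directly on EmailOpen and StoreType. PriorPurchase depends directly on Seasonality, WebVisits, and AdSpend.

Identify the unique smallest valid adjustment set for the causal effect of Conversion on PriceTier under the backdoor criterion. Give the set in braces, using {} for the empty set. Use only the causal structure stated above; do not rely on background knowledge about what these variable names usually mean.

Variables eligible for adjustment (non-descendants of Conversion, excluding Conversion and PriceTier): {AdSpend, EmailOpen, PriorPurchase, Seasonality, StoreType, WebVisits}.
Backdoor paths from Conversion to PriceTier:
  P1: Conversion <- EmailOpen -> WebVisits -> Seasonality <- AdSpend -> PriceTier
  P2: Conversion <- EmailOpen -> WebVisits -> Seasonality -> PriorPurchase <- AdSpend -> PriceTier
  P3: Conversion <- EmailOpen -> WebVisits -> PriorPurchase <- AdSpend -> PriceTier
  P4: Conversion <- EmailOpen -> WebVisits -> PriorPurchase <- Seasonality <- AdSpend -> PriceTier
  P5: Conversion <- EmailOpen -> PriceTier
  P6: Conversion <- StoreType -> PriceTier
The empty set is not sufficient: P5 (Conversion <- EmailOpen -> PriceTier) has no collider blocking it and no conditioned non-collider, so it is open.
Try {EmailOpen, StoreType}:
  P1: blocked at fork node EmailOpen ∈ conditioning set.
  P2: blocked at fork node EmailOpen ∈ conditioning set.
  P3: blocked at fork node EmailOpen ∈ conditioning set.
  P4: blocked at fork node EmailOpen ∈ conditioning set.
  P5: blocked at fork node EmailOpen ∈ conditioning set.
  P6: blocked at fork node StoreType ∈ conditioning set.
{EmailOpen, StoreType} contains no descendant of Conversion and blocks every backdoor path.
Every element of {EmailOpen, StoreType} is needed (dropping EmailOpen leaves P5 open; dropping StoreType leaves P6 open), so no proper subset is valid.
Among all size-2 subsets of the eligible variables, only {EmailOpen, StoreType} blocks every backdoor path, so it is the unique smallest valid adjustment set.

{EmailOpen, StoreType}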